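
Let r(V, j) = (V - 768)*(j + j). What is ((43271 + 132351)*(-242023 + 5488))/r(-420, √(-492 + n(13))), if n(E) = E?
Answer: -6923458295*I*√479/189684 ≈ -7.9884e+5*I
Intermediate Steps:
r(V, j) = 2*j*(-768 + V) (r(V, j) = (-768 + V)*(2*j) = 2*j*(-768 + V))
((43271 + 132351)*(-242023 + 5488))/r(-420, √(-492 + n(13))) = ((43271 + 132351)*(-242023 + 5488))/((2*√(-492 + 13)*(-768 - 420))) = (175622*(-236535))/((2*√(-479)*(-1188))) = -41540749770*I*√479/1138104 = -6923458295*I*√479/189684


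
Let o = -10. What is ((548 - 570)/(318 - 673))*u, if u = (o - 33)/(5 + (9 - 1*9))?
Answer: -946/1775 ≈ -0.53296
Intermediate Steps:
u = -43/5 (u = (-10 - 33)/(5 + (9 - 1*9)) = -43/(5 + (9 - 9)) = -43/(5 + 0) = -43/5 ≈ -8.6000)
((548 - 570)/(318 - 673))*u = ((548 - 570)/(318 - 673))*(-43/5) = -22/(-355)*(-43/5) = -22*(-1/355)*(-43/5) = (22/355)*(-43/5) = -946/1775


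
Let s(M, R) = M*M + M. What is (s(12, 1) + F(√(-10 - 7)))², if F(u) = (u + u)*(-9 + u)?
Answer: 9376 - 4392*I*√17 ≈ 9376.0 - 18109.0*I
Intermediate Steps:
s(M, R) = M + M² (s(M, R) = M² + M = M + M²)
F(u) = 2*u*(-9 + u) (F(u) = (2*u)*(-9 + u) = 2*u*(-9 + u))
(s(12, 1) + F(√(-10 - 7)))² = (12*(1 + 12) + 2*√(-10 - 7)*(-9 + √(-10 - 7)))² = (12*13 + 2*√(-17)*(-9 + √(-17)))² = (156 + 2*(I*√17)*(-9 + I*√17))² = (156 + 2*I*√17*(-9 + I*√17))²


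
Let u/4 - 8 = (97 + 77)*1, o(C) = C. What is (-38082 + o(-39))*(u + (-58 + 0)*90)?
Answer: 171239532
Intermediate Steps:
u = 728 (u = 32 + 4*((97 + 77)*1) = 32 + 4*(174*1) = 32 + 4*174 = 32 + 696 = 728)
(-38082 + o(-39))*(u + (-58 + 0)*90) = (-38082 - 39)*(728 + (-58 + 0)*90) = -38121*(728 - 58*90) = -38121*(728 - 5220) = -38121*(-4492) = 171239532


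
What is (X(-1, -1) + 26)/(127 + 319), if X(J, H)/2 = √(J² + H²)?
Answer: 13/223 + √2/223 ≈ 0.064638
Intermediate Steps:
X(J, H) = 2*√(H² + J²) (X(J, H) = 2*√(J² + H²) = 2*√(H² + J²))
(X(-1, -1) + 26)/(127 + 319) = (2*√((-1)² + (-1)²) + 26)/(127 + 319) = (2*√(1 + 1) + 26)/446 = (2*√2 + 26)*(1/446) = (26 + 2*√2)*(1/446) = 13/223 + √2/223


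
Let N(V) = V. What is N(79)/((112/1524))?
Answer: 30099/28 ≈ 1075.0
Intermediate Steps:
N(79)/((112/1524)) = 79/((112/1524)) = 79/((112*(1/1524))) = 79/(28/381) = 79*(381/28) = 30099/28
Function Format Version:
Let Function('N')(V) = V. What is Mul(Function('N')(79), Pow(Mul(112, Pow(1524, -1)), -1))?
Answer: Rational(30099, 28) ≈ 1075.0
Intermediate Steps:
Mul(Function('N')(79), Pow(Mul(112, Pow(1524, -1)), -1)) = Mul(79, Pow(Mul(112, Pow(1524, -1)), -1)) = Mul(79, Pow(Mul(112, Rational(1, 1524)), -1)) = Mul(79, Pow(Rational(28, 381), -1)) = Mul(79, Rational(381, 28)) = Rational(30099, 28)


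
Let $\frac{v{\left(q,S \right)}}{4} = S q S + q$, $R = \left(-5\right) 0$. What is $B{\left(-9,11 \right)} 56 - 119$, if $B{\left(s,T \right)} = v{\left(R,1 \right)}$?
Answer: $-119$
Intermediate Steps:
$R = 0$
$v{\left(q,S \right)} = 4 q + 4 q S^{2}$ ($v{\left(q,S \right)} = 4 \left(S q S + q\right) = 4 \left(q S^{2} + q\right) = 4 \left(q + q S^{2}\right) = 4 q + 4 q S^{2}$)
$B{\left(s,T \right)} = 0$ ($B{\left(s,T \right)} = 4 \cdot 0 \left(1 + 1^{2}\right) = 4 \cdot 0 \left(1 + 1\right) = 4 \cdot 0 \cdot 2 = 0$)
$B{\left(-9,11 \right)} 56 - 119 = 0 \cdot 56 - 119 = 0 - 119 = -119$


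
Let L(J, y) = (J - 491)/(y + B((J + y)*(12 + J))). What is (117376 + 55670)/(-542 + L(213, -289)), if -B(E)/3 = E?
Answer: -1471208251/4608040 ≈ -319.27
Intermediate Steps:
B(E) = -3*E
L(J, y) = (-491 + J)/(y - 3*(12 + J)*(J + y)) (L(J, y) = (J - 491)/(y - 3*(J + y)*(12 + J)) = (-491 + J)/(y - 3*(12 + J)*(J + y)))
(117376 + 55670)/(-542 + L(213, -289)) = (117376 + 55670)/(-542 + (491 - 1*213)/(3*213² + 35*(-289) + 36*213 + 3*213*(-289))) = 173046/(-542 + (491 - 213)/(3*45369 - 10115 + 7668 - 184671)) = 173046/(-542 + 278/(136107 - 10115 + 7668 - 184671)) = 173046/(-542 + 278/(-51011)) = 173046/(-542 - 1/51011*278) = 173046/(-542 - 278/51011) = 173046/(-27648240/51011) = 173046*(-51011/27648240) = -1471208251/4608040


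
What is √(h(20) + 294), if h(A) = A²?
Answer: √694 ≈ 26.344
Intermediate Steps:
√(h(20) + 294) = √(20² + 294) = √(400 + 294) = √694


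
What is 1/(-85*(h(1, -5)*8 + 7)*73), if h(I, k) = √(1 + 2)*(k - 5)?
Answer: 7/118831955 + 16*√3/23766391 ≈ 1.2250e-6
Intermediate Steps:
h(I, k) = √3*(-5 + k)
1/(-85*(h(1, -5)*8 + 7)*73) = 1/(-85*((√3*(-5 - 5))*8 + 7)*73) = 1/(-85*((√3*(-10))*8 + 7)*73) = 1/(-85*(-10*√3*8 + 7)*73) = 1/(-85*(-80*√3 + 7)*73) = 1/(-85*(7 - 80*√3)*73) = 1/((-595 + 6800*√3)*73) = 1/(-43435 + 496400*√3)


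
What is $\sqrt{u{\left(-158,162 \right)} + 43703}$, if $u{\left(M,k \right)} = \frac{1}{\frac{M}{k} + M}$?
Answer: $\frac{5 \sqrt{289868197826}}{12877} \approx 209.05$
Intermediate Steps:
$u{\left(M,k \right)} = \frac{1}{M + \frac{M}{k}}$
$\sqrt{u{\left(-158,162 \right)} + 43703} = \sqrt{\frac{162}{\left(-158\right) \left(1 + 162\right)} + 43703} = \sqrt{162 \left(- \frac{1}{158}\right) \frac{1}{163} + 43703} = \sqrt{- \frac{81}{12877} + 43703} = \sqrt{\frac{562763450}{12877}} = \frac{5 \sqrt{289868197826}}{12877}$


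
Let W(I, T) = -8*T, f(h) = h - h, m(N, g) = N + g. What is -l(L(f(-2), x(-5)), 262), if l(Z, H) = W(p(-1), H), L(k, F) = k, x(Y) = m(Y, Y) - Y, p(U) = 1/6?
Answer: 2096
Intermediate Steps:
p(U) = ⅙
f(h) = 0
x(Y) = Y (x(Y) = (Y + Y) - Y = 2*Y - Y = Y)
l(Z, H) = -8*H
-l(L(f(-2), x(-5)), 262) = -(-8)*262 = -1*(-2096) = 2096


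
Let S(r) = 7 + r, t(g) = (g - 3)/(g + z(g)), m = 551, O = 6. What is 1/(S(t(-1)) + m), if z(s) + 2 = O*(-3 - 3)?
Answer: 39/21766 ≈ 0.0017918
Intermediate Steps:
z(s) = -38 (z(s) = -2 + 6*(-3 - 3) = -2 + 6*(-6) = -2 - 36 = -38)
t(g) = (-3 + g)/(-38 + g) (t(g) = (g - 3)/(g - 38) = (-3 + g)/(-38 + g))
1/(S(t(-1)) + m) = 1/((7 + (-3 - 1)/(-38 - 1)) + 551) = 1/((7 - 4/(-39)) + 551) = 1/((7 - 1/39*(-4)) + 551) = 1/((7 + 4/39) + 551) = 1/(277/39 + 551) = 1/(21766/39) = 39/21766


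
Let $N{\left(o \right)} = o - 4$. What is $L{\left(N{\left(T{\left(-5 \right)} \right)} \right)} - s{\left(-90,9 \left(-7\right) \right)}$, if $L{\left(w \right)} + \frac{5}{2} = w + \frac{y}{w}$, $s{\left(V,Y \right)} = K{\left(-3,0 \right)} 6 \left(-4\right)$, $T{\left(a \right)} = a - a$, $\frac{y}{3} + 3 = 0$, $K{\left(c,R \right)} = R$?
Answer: $- \frac{17}{4} \approx -4.25$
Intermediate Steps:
$y = -9$ ($y = -9 + 3 \cdot 0 = -9 + 0 = -9$)
$T{\left(a \right)} = 0$
$N{\left(o \right)} = -4 + o$ ($N{\left(o \right)} = o - 4 = -4 + o$)
$s{\left(V,Y \right)} = 0$ ($s{\left(V,Y \right)} = 0 \cdot 6 \left(-4\right) = 0 \left(-4\right) = 0$)
$L{\left(w \right)} = - \frac{5}{2} + w - \frac{9}{w}$ ($L{\left(w \right)} = - \frac{5}{2} + \left(w - \frac{9}{w}\right) = - \frac{5}{2} + w - \frac{9}{w}$)
$L{\left(N{\left(T{\left(-5 \right)} \right)} \right)} - s{\left(-90,9 \left(-7\right) \right)} = \left(- \frac{5}{2} + \left(-4 + 0\right) - \frac{9}{-4 + 0}\right) - 0 = \left(- \frac{5}{2} - 4 - \frac{9}{-4}\right) + 0 = \left(- \frac{5}{2} - 4 - - \frac{9}{4}\right) + 0 = \left(- \frac{5}{2} - 4 + \frac{9}{4}\right) + 0 = - \frac{17}{4} + 0 = - \frac{17}{4}$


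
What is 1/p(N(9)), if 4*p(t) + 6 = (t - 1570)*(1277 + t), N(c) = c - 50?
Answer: -2/995601 ≈ -2.0088e-6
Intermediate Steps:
N(c) = -50 + c
p(t) = -3/2 + (-1570 + t)*(1277 + t)/4 (p(t) = -3/2 + ((t - 1570)*(1277 + t))/4 = -3/2 + ((-1570 + t)*(1277 + t))/4 = -3/2 + (-1570 + t)*(1277 + t)/4)
1/p(N(9)) = 1/(-501224 - 293*(-50 + 9)/4 + (-50 + 9)²/4) = 1/(-501224 - 293/4*(-41) + (¼)*(-41)²) = 1/(-501224 + 12013/4 + (¼)*1681) = 1/(-501224 + 12013/4 + 1681/4) = 1/(-995601/2) = -2/995601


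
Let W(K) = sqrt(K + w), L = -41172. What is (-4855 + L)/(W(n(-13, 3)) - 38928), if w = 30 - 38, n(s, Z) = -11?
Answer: 1791739056/1515389203 + 46027*I*sqrt(19)/1515389203 ≈ 1.1824 + 0.00013239*I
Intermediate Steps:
w = -8
W(K) = sqrt(-8 + K) (W(K) = sqrt(K - 8) = sqrt(-8 + K))
(-4855 + L)/(W(n(-13, 3)) - 38928) = (-4855 - 41172)/(sqrt(-8 - 11) - 38928) = -46027/(sqrt(-19) - 38928) = -46027/(I*sqrt(19) - 38928) = -46027/(-38928 + I*sqrt(19))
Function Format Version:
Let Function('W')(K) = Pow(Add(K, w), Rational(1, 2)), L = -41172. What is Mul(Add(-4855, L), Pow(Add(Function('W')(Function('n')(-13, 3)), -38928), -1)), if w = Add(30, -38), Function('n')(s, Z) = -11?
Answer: Add(Rational(1791739056, 1515389203), Mul(Rational(46027, 1515389203), I, Pow(19, Rational(1, 2)))) ≈ Add(1.1824, Mul(0.00013239, I))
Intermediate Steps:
w = -8
Function('W')(K) = Pow(Add(-8, K), Rational(1, 2)) (Function('W')(K) = Pow(Add(K, -8), Rational(1, 2)) = Pow(Add(-8, K), Rational(1, 2)))
Mul(Add(-4855, L), Pow(Add(Function('W')(Function('n')(-13, 3)), -38928), -1)) = Mul(Add(-4855, -41172), Pow(Add(Pow(Add(-8, -11), Rational(1, 2)), -38928), -1)) = Mul(-46027, Pow(Add(Pow(-19, Rational(1, 2)), -38928), -1)) = Mul(-46027, Pow(Add(Mul(I, Pow(19, Rational(1, 2))), -38928), -1)) = Mul(-46027, Pow(Add(-38928, Mul(I, Pow(19, Rational(1, 2)))), -1))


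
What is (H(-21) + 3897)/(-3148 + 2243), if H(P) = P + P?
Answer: -771/181 ≈ -4.2597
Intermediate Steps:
H(P) = 2*P
(H(-21) + 3897)/(-3148 + 2243) = (2*(-21) + 3897)/(-3148 + 2243) = (-42 + 3897)/(-905) = 3855*(-1/905) = -771/181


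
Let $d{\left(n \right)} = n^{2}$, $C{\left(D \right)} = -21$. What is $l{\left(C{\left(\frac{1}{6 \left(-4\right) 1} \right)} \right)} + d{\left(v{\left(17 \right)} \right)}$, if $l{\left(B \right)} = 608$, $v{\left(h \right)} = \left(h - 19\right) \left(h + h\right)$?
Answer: $5232$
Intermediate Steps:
$v{\left(h \right)} = 2 h \left(-19 + h\right)$ ($v{\left(h \right)} = \left(-19 + h\right) 2 h = 2 h \left(-19 + h\right)$)
$l{\left(C{\left(\frac{1}{6 \left(-4\right) 1} \right)} \right)} + d{\left(v{\left(17 \right)} \right)} = 608 + \left(2 \cdot 17 \left(-19 + 17\right)\right)^{2} = 608 + \left(2 \cdot 17 \left(-2\right)\right)^{2} = 608 + \left(-68\right)^{2} = 608 + 4624 = 5232$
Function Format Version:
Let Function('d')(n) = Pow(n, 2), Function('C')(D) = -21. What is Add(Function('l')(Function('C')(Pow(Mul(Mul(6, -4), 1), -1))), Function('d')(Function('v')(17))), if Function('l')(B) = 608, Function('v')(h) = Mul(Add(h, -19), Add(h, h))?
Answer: 5232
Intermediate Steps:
Function('v')(h) = Mul(2, h, Add(-19, h)) (Function('v')(h) = Mul(Add(-19, h), Mul(2, h)) = Mul(2, h, Add(-19, h)))
Add(Function('l')(Function('C')(Pow(Mul(Mul(6, -4), 1), -1))), Function('d')(Function('v')(17))) = Add(608, Pow(Mul(2, 17, Add(-19, 17)), 2)) = Add(608, Pow(Mul(2, 17, -2), 2)) = Add(608, Pow(-68, 2)) = Add(608, 4624) = 5232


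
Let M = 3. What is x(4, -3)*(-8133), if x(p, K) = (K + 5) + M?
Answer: -40665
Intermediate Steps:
x(p, K) = 8 + K (x(p, K) = (K + 5) + 3 = (5 + K) + 3 = 8 + K)
x(4, -3)*(-8133) = (8 - 3)*(-8133) = 5*(-8133) = -40665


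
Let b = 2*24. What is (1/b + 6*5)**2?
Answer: 2076481/2304 ≈ 901.25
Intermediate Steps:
b = 48
(1/b + 6*5)**2 = (1/48 + 6*5)**2 = (1/48 + 30)**2 = (1441/48)**2 = 2076481/2304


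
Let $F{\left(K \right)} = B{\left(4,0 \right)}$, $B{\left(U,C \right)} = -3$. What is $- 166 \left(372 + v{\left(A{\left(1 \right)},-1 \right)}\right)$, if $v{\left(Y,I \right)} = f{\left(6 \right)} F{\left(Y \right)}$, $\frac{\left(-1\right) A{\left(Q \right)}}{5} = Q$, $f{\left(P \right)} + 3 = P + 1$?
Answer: $-59760$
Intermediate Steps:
$F{\left(K \right)} = -3$
$f{\left(P \right)} = -2 + P$ ($f{\left(P \right)} = -3 + \left(P + 1\right) = -3 + \left(1 + P\right) = -2 + P$)
$A{\left(Q \right)} = - 5 Q$
$v{\left(Y,I \right)} = -12$ ($v{\left(Y,I \right)} = \left(-2 + 6\right) \left(-3\right) = 4 \left(-3\right) = -12$)
$- 166 \left(372 + v{\left(A{\left(1 \right)},-1 \right)}\right) = - 166 \left(372 - 12\right) = \left(-166\right) 360 = -59760$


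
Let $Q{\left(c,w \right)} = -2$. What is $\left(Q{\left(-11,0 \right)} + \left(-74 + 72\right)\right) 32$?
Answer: $-128$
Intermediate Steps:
$\left(Q{\left(-11,0 \right)} + \left(-74 + 72\right)\right) 32 = \left(-2 + \left(-74 + 72\right)\right) 32 = \left(-2 - 2\right) 32 = \left(-4\right) 32 = -128$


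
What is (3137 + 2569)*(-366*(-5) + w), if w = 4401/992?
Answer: 5191778133/496 ≈ 1.0467e+7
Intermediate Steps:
w = 4401/992 (w = 4401*(1/992) = 4401/992 ≈ 4.4365)
(3137 + 2569)*(-366*(-5) + w) = (3137 + 2569)*(-366*(-5) + 4401/992) = 5706*(1830 + 4401/992) = 5706*(1819761/992) = 5191778133/496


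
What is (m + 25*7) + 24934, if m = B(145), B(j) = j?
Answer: 25254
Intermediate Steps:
m = 145
(m + 25*7) + 24934 = (145 + 25*7) + 24934 = (145 + 175) + 24934 = 320 + 24934 = 25254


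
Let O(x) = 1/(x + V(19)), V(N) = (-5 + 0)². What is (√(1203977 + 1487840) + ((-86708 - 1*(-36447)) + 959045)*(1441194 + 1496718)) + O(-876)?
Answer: 2272108233575807/851 + √2691817 ≈ 2.6699e+12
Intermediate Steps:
V(N) = 25 (V(N) = (-5)² = 25)
O(x) = 1/(25 + x) (O(x) = 1/(x + 25) = 1/(25 + x))
(√(1203977 + 1487840) + ((-86708 - 1*(-36447)) + 959045)*(1441194 + 1496718)) + O(-876) = (√(1203977 + 1487840) + ((-86708 - 1*(-36447)) + 959045)*(1441194 + 1496718)) + 1/(25 - 876) = (√2691817 + ((-86708 + 36447) + 959045)*2937912) + 1/(-851) = (√2691817 + (-50261 + 959045)*2937912) - 1/851 = (√2691817 + 908784*2937912) - 1/851 = (√2691817 + 2669927419008) - 1/851 = (2669927419008 + √2691817) - 1/851 = 2272108233575807/851 + √2691817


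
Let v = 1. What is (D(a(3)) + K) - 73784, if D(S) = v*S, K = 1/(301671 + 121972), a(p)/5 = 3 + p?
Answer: -31245365821/423643 ≈ -73754.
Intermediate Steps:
a(p) = 15 + 5*p (a(p) = 5*(3 + p) = 15 + 5*p)
K = 1/423643 ≈ 2.3605e-6
D(S) = S (D(S) = 1*S = S)
(D(a(3)) + K) - 73784 = ((15 + 5*3) + 1/423643) - 73784 = ((15 + 15) + 1/423643) - 73784 = (30 + 1/423643) - 73784 = 12709291/423643 - 73784 = -31245365821/423643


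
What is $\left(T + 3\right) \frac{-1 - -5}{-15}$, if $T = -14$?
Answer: $\frac{44}{15} \approx 2.9333$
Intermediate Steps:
$\left(T + 3\right) \frac{-1 - -5}{-15} = \left(-14 + 3\right) \frac{-1 - -5}{-15} = - 11 \left(-1 + 5\right) \left(- \frac{1}{15}\right) = - 11 \cdot 4 \left(- \frac{1}{15}\right) = \left(-11\right) \left(- \frac{4}{15}\right) = \frac{44}{15}$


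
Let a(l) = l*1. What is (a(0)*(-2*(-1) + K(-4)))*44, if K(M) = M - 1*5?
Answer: 0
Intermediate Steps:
K(M) = -5 + M (K(M) = M - 5 = -5 + M)
a(l) = l
(a(0)*(-2*(-1) + K(-4)))*44 = (0*(-2*(-1) + (-5 - 4)))*44 = (0*(2 - 9))*44 = (0*(-7))*44 = 0*44 = 0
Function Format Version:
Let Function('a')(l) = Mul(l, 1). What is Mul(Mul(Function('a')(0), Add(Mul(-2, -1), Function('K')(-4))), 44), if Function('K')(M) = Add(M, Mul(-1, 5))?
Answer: 0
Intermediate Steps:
Function('K')(M) = Add(-5, M) (Function('K')(M) = Add(M, -5) = Add(-5, M))
Function('a')(l) = l
Mul(Mul(Function('a')(0), Add(Mul(-2, -1), Function('K')(-4))), 44) = Mul(Mul(0, Add(Mul(-2, -1), Add(-5, -4))), 44) = Mul(Mul(0, Add(2, -9)), 44) = Mul(Mul(0, -7), 44) = Mul(0, 44) = 0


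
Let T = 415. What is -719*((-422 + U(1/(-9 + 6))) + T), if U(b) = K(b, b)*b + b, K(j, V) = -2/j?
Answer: 20132/3 ≈ 6710.7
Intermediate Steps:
U(b) = -2 + b (U(b) = (-2/b)*b + b = -2 + b)
-719*((-422 + U(1/(-9 + 6))) + T) = -719*((-422 + (-2 + 1/(-9 + 6))) + 415) = -719*((-422 + (-2 + 1/(-3))) + 415) = -719*((-422 + (-2 - ⅓)) + 415) = -719*((-422 - 7/3) + 415) = -719*(-1273/3 + 415) = -719*(-28/3) = 20132/3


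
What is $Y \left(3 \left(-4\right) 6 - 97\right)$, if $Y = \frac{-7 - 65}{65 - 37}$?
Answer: $\frac{3042}{7} \approx 434.57$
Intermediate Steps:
$Y = - \frac{18}{7}$ ($Y = - \frac{72}{28} = \left(-72\right) \frac{1}{28} = - \frac{18}{7} \approx -2.5714$)
$Y \left(3 \left(-4\right) 6 - 97\right) = - \frac{18 \left(3 \left(-4\right) 6 - 97\right)}{7} = - \frac{18 \left(\left(-12\right) 6 - 97\right)}{7} = - \frac{18 \left(-72 - 97\right)}{7} = \left(- \frac{18}{7}\right) \left(-169\right) = \frac{3042}{7}$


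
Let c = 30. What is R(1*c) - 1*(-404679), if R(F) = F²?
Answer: 405579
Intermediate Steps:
R(1*c) - 1*(-404679) = (1*30)² - 1*(-404679) = 30² + 404679 = 900 + 404679 = 405579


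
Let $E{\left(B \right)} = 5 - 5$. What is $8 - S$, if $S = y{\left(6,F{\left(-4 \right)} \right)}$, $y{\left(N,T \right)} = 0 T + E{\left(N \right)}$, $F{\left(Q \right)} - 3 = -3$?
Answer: $8$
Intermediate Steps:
$E{\left(B \right)} = 0$ ($E{\left(B \right)} = 5 - 5 = 0$)
$F{\left(Q \right)} = 0$ ($F{\left(Q \right)} = 3 - 3 = 0$)
$y{\left(N,T \right)} = 0$ ($y{\left(N,T \right)} = 0 T + 0 = 0 + 0 = 0$)
$S = 0$
$8 - S = 8 - 0 = 8 + 0 = 8$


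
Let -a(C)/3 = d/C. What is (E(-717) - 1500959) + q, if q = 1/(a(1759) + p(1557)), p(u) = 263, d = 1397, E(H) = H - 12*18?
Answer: -688506340233/458426 ≈ -1.5019e+6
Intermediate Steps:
E(H) = -216 + H (E(H) = H - 216 = -216 + H)
a(C) = -4191/C
q = 1759/458426 (q = 1/(-4191/1759 + 263) = 1/(458426/1759) = 1759/458426 ≈ 0.0038370)
(E(-717) - 1500959) + q = ((-216 - 717) - 1500959) + 1759/458426 = (-933 - 1500959) + 1759/458426 = -1501892 + 1759/458426 = -688506340233/458426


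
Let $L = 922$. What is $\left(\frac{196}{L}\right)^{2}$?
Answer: $\frac{9604}{212521} \approx 0.045191$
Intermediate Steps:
$\left(\frac{196}{L}\right)^{2} = \left(\frac{196}{922}\right)^{2} = \left(196 \cdot \frac{1}{922}\right)^{2} = \left(\frac{98}{461}\right)^{2} = \frac{9604}{212521}$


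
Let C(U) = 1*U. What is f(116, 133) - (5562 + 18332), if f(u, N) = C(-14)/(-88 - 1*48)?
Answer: -1624785/68 ≈ -23894.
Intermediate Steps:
C(U) = U
f(u, N) = 7/68 (f(u, N) = -14/(-88 - 1*48) = -14/(-88 - 48) = -14/(-136) = -14*(-1/136) = 7/68)
f(116, 133) - (5562 + 18332) = 7/68 - (5562 + 18332) = 7/68 - 1*23894 = 7/68 - 23894 = -1624785/68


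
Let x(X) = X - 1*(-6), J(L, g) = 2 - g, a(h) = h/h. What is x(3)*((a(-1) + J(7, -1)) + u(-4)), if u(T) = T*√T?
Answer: 36 - 72*I ≈ 36.0 - 72.0*I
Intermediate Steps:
a(h) = 1
u(T) = T^(3/2)
x(X) = 6 + X (x(X) = X + 6 = 6 + X)
x(3)*((a(-1) + J(7, -1)) + u(-4)) = (6 + 3)*((1 + (2 - 1*(-1))) + (-4)^(3/2)) = 9*((1 + (2 + 1)) - 8*I) = 9*((1 + 3) - 8*I) = 9*(4 - 8*I) = 36 - 72*I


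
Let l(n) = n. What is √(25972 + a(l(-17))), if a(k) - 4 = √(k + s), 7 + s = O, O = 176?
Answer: √(25976 + 2*√38) ≈ 161.21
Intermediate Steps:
s = 169 (s = -7 + 176 = 169)
a(k) = 4 + √(169 + k) (a(k) = 4 + √(k + 169) = 4 + √(169 + k))
√(25972 + a(l(-17))) = √(25972 + (4 + √(169 - 17))) = √(25972 + (4 + √152)) = √(25972 + (4 + 2*√38)) = √(25976 + 2*√38)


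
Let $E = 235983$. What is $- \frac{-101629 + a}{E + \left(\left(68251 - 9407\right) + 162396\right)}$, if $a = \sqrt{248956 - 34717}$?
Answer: $\frac{101629}{457223} - \frac{\sqrt{214239}}{457223} \approx 0.22126$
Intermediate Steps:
$a = \sqrt{214239} \approx 462.86$
$- \frac{-101629 + a}{E + \left(\left(68251 - 9407\right) + 162396\right)} = - \frac{-101629 + \sqrt{214239}}{235983 + \left(\left(68251 - 9407\right) + 162396\right)} = - \frac{-101629 + \sqrt{214239}}{235983 + \left(58844 + 162396\right)} = - \frac{-101629 + \sqrt{214239}}{235983 + 221240} = - \frac{-101629 + \sqrt{214239}}{457223} = - (- \frac{101629}{457223} + \frac{\sqrt{214239}}{457223}) = \frac{101629}{457223} - \frac{\sqrt{214239}}{457223}$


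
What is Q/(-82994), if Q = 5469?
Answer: -5469/82994 ≈ -0.065896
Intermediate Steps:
Q/(-82994) = 5469/(-82994) = 5469*(-1/82994) = -5469/82994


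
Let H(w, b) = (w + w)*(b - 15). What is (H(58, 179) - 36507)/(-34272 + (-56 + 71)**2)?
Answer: 17483/34047 ≈ 0.51350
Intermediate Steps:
H(w, b) = 2*w*(-15 + b) (H(w, b) = (2*w)*(-15 + b) = 2*w*(-15 + b))
(H(58, 179) - 36507)/(-34272 + (-56 + 71)**2) = (2*58*(-15 + 179) - 36507)/(-34272 + (-56 + 71)**2) = (2*58*164 - 36507)/(-34272 + 15**2) = (19024 - 36507)/(-34272 + 225) = -17483/(-34047) = -17483*(-1/34047) = 17483/34047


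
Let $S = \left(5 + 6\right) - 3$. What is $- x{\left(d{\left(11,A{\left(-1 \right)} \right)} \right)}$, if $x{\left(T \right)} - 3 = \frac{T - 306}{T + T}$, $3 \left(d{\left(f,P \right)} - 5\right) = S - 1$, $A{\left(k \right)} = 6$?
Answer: $\frac{191}{11} \approx 17.364$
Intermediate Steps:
$S = 8$ ($S = 11 - 3 = 8$)
$d{\left(f,P \right)} = \frac{22}{3}$ ($d{\left(f,P \right)} = 5 + \frac{8 - 1}{3} = 5 + \frac{1}{3} \cdot 7 = 5 + \frac{7}{3} = \frac{22}{3}$)
$x{\left(T \right)} = 3 + \frac{-306 + T}{2 T}$ ($x{\left(T \right)} = 3 + \frac{T - 306}{T + T} = 3 + \frac{-306 + T}{2 T}$)
$- x{\left(d{\left(11,A{\left(-1 \right)} \right)} \right)} = - (\frac{7}{2} - \frac{153}{\frac{22}{3}}) = - (\frac{7}{2} - \frac{459}{22}) = \left(-1\right) \left(- \frac{191}{11}\right) = \frac{191}{11}$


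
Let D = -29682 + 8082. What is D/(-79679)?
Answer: 21600/79679 ≈ 0.27109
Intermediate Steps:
D = -21600
D/(-79679) = -21600/(-79679) = -21600*(-1/79679) = 21600/79679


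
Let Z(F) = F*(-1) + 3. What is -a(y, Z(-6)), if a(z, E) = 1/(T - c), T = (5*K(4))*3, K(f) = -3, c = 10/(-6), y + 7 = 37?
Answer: 3/130 ≈ 0.023077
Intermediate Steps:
y = 30 (y = -7 + 37 = 30)
c = -5/3 (c = 10*(-⅙) = -5/3 ≈ -1.6667)
Z(F) = 3 - F (Z(F) = -F + 3 = 3 - F)
T = -45 (T = (5*(-3))*3 = -15*3 = -45)
a(z, E) = -3/130 (a(z, E) = 1/(-45 - 1*(-5/3)) = 1/(-45 + 5/3) = 1/(-130/3) = -3/130)
-a(y, Z(-6)) = -1*(-3/130) = 3/130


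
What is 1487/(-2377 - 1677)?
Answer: -1487/4054 ≈ -0.36680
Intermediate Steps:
1487/(-2377 - 1677) = 1487/(-4054) = 1487*(-1/4054) = -1487/4054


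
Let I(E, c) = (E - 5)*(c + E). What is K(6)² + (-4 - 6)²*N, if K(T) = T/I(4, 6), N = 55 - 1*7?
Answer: 120009/25 ≈ 4800.4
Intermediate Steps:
I(E, c) = (-5 + E)*(E + c)
N = 48 (N = 55 - 7 = 48)
K(T) = -T/10 (K(T) = T/(4² - 5*4 - 5*6 + 4*6) = T/(16 - 20 - 30 + 24) = T/(-10) = T*(-⅒) = -T/10)
K(6)² + (-4 - 6)²*N = (-⅒*6)² + (-4 - 6)²*48 = (-⅗)² + (-10)²*48 = 9/25 + 100*48 = 9/25 + 4800 = 120009/25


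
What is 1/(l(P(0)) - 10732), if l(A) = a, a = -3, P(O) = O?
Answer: -1/10735 ≈ -9.3153e-5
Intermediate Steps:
l(A) = -3
1/(l(P(0)) - 10732) = 1/(-3 - 10732) = 1/(-10735) = -1/10735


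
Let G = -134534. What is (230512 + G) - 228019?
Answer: -132041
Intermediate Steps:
(230512 + G) - 228019 = (230512 - 134534) - 228019 = 95978 - 228019 = -132041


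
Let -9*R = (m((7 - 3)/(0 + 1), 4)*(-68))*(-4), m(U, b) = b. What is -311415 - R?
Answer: -2801647/9 ≈ -3.1129e+5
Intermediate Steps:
R = -1088/9 (R = -4*(-68)*(-4)/9 = -(-272)*(-4)/9 = -⅑*1088 = -1088/9 ≈ -120.89)
-311415 - R = -311415 - 1*(-1088/9) = -311415 + 1088/9 = -2801647/9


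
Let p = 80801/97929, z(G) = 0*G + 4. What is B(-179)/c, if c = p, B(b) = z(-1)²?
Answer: 1566864/80801 ≈ 19.392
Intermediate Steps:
z(G) = 4 (z(G) = 0 + 4 = 4)
B(b) = 16 (B(b) = 4² = 16)
p = 80801/97929 (p = 80801*(1/97929) = 80801/97929 ≈ 0.82510)
c = 80801/97929 ≈ 0.82510
B(-179)/c = 16/(80801/97929) = 16*(97929/80801) = 1566864/80801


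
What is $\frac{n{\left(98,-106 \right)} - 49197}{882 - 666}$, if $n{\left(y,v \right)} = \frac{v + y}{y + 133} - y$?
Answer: $- \frac{11387153}{49896} \approx -228.22$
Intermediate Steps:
$n{\left(y,v \right)} = - y + \frac{v + y}{133 + y}$ ($n{\left(y,v \right)} = \frac{v + y}{133 + y} - y = - y + \frac{v + y}{133 + y}$)
$\frac{n{\left(98,-106 \right)} - 49197}{882 - 666} = \frac{\frac{-106 - 98^{2} - 12936}{133 + 98} - 49197}{882 - 666} = \frac{\frac{-106 - 9604 - 12936}{231} - 49197}{216} = \left(\frac{-106 - 9604 - 12936}{231} - 49197\right) \frac{1}{216} = \left(\frac{1}{231} \left(-22646\right) - 49197\right) \frac{1}{216} = \left(- \frac{22646}{231} - 49197\right) \frac{1}{216} = \left(- \frac{11387153}{231}\right) \frac{1}{216} = - \frac{11387153}{49896}$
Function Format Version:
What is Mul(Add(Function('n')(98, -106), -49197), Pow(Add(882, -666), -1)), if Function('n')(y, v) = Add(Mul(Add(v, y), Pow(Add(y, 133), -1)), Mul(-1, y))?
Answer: Rational(-11387153, 49896) ≈ -228.22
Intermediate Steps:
Function('n')(y, v) = Add(Mul(-1, y), Mul(Pow(Add(133, y), -1), Add(v, y))) (Function('n')(y, v) = Add(Mul(Add(v, y), Pow(Add(133, y), -1)), Mul(-1, y)) = Add(Mul(Pow(Add(133, y), -1), Add(v, y)), Mul(-1, y)) = Add(Mul(-1, y), Mul(Pow(Add(133, y), -1), Add(v, y))))
Mul(Add(Function('n')(98, -106), -49197), Pow(Add(882, -666), -1)) = Mul(Add(Mul(Pow(Add(133, 98), -1), Add(-106, Mul(-1, Pow(98, 2)), Mul(-132, 98))), -49197), Pow(Add(882, -666), -1)) = Mul(Add(Mul(Pow(231, -1), Add(-106, Mul(-1, 9604), -12936)), -49197), Pow(216, -1)) = Mul(Add(Mul(Rational(1, 231), Add(-106, -9604, -12936)), -49197), Rational(1, 216)) = Mul(Add(Mul(Rational(1, 231), -22646), -49197), Rational(1, 216)) = Mul(Add(Rational(-22646, 231), -49197), Rational(1, 216)) = Mul(Rational(-11387153, 231), Rational(1, 216)) = Rational(-11387153, 49896)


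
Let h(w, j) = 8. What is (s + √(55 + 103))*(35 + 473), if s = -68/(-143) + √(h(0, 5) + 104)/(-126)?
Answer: 34544/143 + 508*√158 - 1016*√7/63 ≈ 6584.4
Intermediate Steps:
s = 68/143 - 2*√7/63 (s = -68/(-143) + √(8 + 104)/(-126) = -68*(-1/143) + √112*(-1/126) = 68/143 + (4*√7)*(-1/126) = 68/143 - 2*√7/63 ≈ 0.39153)
(s + √(55 + 103))*(35 + 473) = ((68/143 - 2*√7/63) + √(55 + 103))*(35 + 473) = ((68/143 - 2*√7/63) + √158)*508 = (68/143 + √158 - 2*√7/63)*508 = 34544/143 + 508*√158 - 1016*√7/63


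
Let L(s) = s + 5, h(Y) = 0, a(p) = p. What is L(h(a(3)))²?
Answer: 25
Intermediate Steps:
L(s) = 5 + s
L(h(a(3)))² = (5 + 0)² = 5² = 25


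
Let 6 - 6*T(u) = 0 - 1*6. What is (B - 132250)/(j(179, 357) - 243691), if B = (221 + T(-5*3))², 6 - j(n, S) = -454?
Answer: 27507/81077 ≈ 0.33927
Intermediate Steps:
T(u) = 2 (T(u) = 1 - (0 - 1*6)/6 = 1 - (0 - 6)/6 = 1 - ⅙*(-6) = 1 + 1 = 2)
j(n, S) = 460 (j(n, S) = 6 - 1*(-454) = 6 + 454 = 460)
B = 49729 (B = (221 + 2)² = 223² = 49729)
(B - 132250)/(j(179, 357) - 243691) = (49729 - 132250)/(460 - 243691) = -82521/(-243231) = -82521*(-1/243231) = 27507/81077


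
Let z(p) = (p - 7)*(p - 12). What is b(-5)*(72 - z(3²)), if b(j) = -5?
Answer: -390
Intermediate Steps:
z(p) = (-12 + p)*(-7 + p) (z(p) = (-7 + p)*(-12 + p) = (-12 + p)*(-7 + p))
b(-5)*(72 - z(3²)) = -5*(72 - (84 + (3²)² - 19*3²)) = -5*(72 - (84 + 9² - 19*9)) = -5*(72 - (84 + 81 - 171)) = -5*(72 - 1*(-6)) = -5*(72 + 6) = -5*78 = -390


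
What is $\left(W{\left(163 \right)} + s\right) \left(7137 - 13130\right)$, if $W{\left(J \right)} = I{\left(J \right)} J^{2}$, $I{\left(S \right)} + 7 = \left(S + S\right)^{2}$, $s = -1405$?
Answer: $-16920993718408$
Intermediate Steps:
$I{\left(S \right)} = -7 + 4 S^{2}$ ($I{\left(S \right)} = -7 + \left(S + S\right)^{2} = -7 + \left(2 S\right)^{2} = -7 + 4 S^{2}$)
$W{\left(J \right)} = J^{2} \left(-7 + 4 J^{2}\right)$ ($W{\left(J \right)} = \left(-7 + 4 J^{2}\right) J^{2} = J^{2} \left(-7 + 4 J^{2}\right)$)
$\left(W{\left(163 \right)} + s\right) \left(7137 - 13130\right) = \left(163^{2} \left(-7 + 4 \cdot 163^{2}\right) - 1405\right) \left(7137 - 13130\right) = \left(26569 \left(-7 + 4 \cdot 26569\right) - 1405\right) \left(7137 - 13130\right) = \left(26569 \left(-7 + 106276\right) - 1405\right) \left(-5993\right) = \left(26569 \cdot 106269 - 1405\right) \left(-5993\right) = \left(2823461061 - 1405\right) \left(-5993\right) = 2823459656 \left(-5993\right) = -16920993718408$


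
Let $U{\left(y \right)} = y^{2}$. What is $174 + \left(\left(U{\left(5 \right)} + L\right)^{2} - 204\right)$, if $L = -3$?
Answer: $454$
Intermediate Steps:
$174 + \left(\left(U{\left(5 \right)} + L\right)^{2} - 204\right) = 174 - \left(204 - \left(5^{2} - 3\right)^{2}\right) = 174 - \left(204 - \left(25 - 3\right)^{2}\right) = 174 - \left(204 - 22^{2}\right) = 174 + \left(484 - 204\right) = 174 + 280 = 454$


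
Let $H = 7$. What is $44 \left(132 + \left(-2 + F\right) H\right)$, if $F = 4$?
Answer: $6424$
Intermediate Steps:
$44 \left(132 + \left(-2 + F\right) H\right) = 44 \left(132 + \left(-2 + 4\right) 7\right) = 44 \left(132 + 2 \cdot 7\right) = 44 \left(132 + 14\right) = 44 \cdot 146 = 6424$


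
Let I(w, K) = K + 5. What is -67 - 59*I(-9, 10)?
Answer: -952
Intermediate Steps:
I(w, K) = 5 + K
-67 - 59*I(-9, 10) = -67 - 59*(5 + 10) = -67 - 59*15 = -67 - 885 = -952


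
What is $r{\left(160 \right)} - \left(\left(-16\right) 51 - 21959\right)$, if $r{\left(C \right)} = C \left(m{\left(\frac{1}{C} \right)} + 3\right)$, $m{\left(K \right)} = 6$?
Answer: $24215$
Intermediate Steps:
$r{\left(C \right)} = 9 C$ ($r{\left(C \right)} = C \left(6 + 3\right) = C 9 = 9 C$)
$r{\left(160 \right)} - \left(\left(-16\right) 51 - 21959\right) = 9 \cdot 160 - \left(\left(-16\right) 51 - 21959\right) = 1440 - \left(-816 - 21959\right) = 1440 - -22775 = 1440 + 22775 = 24215$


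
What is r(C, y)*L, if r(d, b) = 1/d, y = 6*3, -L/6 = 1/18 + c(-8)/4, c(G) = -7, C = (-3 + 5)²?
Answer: 61/24 ≈ 2.5417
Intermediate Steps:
C = 4 (C = 2² = 4)
L = 61/6 (L = -6*(1/18 - 7/4) = -6*(-61/36) = 61/6 ≈ 10.167)
y = 18
r(C, y)*L = (61/6)/4 = (¼)*(61/6) = 61/24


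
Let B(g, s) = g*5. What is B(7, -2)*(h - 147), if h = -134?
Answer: -9835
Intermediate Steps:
B(g, s) = 5*g
B(7, -2)*(h - 147) = (5*7)*(-134 - 147) = 35*(-281) = -9835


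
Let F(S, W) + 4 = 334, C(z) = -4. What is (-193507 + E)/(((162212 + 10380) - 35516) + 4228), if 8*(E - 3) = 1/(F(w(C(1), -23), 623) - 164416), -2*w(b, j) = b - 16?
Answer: -254010378753/185488065152 ≈ -1.3694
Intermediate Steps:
w(b, j) = 8 - b/2 (w(b, j) = -(b - 16)/2 = -(-16 + b)/2 = 8 - b/2)
F(S, W) = 330 (F(S, W) = -4 + 334 = 330)
E = 3938063/1312688 (E = 3 + 1/(8*(330 - 164416)) = 3 + (⅛)/(-164086) = 3 + (⅛)*(-1/164086) = 3 - 1/1312688 = 3938063/1312688 ≈ 3.0000)
(-193507 + E)/(((162212 + 10380) - 35516) + 4228) = (-193507 + 3938063/1312688)/(((162212 + 10380) - 35516) + 4228) = -254010378753/(1312688*((172592 - 35516) + 4228)) = -254010378753/(1312688*(137076 + 4228)) = -254010378753/1312688/141304 = -254010378753/1312688*1/141304 = -254010378753/185488065152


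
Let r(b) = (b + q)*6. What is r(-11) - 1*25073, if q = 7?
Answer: -25097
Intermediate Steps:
r(b) = 42 + 6*b (r(b) = (b + 7)*6 = (7 + b)*6 = 42 + 6*b)
r(-11) - 1*25073 = (42 + 6*(-11)) - 1*25073 = (42 - 66) - 25073 = -24 - 25073 = -25097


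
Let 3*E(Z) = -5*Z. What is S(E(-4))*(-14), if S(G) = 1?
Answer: -14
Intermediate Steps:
E(Z) = -5*Z/3 (E(Z) = (-5*Z)/3 = -5*Z/3)
S(E(-4))*(-14) = 1*(-14) = -14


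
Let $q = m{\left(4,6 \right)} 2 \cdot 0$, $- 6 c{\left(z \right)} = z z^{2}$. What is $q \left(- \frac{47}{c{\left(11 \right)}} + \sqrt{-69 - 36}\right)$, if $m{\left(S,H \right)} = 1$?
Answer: $0$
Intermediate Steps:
$c{\left(z \right)} = - \frac{z^{3}}{6}$ ($c{\left(z \right)} = - \frac{z z^{2}}{6} = - \frac{z^{3}}{6}$)
$q = 0$ ($q = 1 \cdot 2 \cdot 0 = 2 \cdot 0 = 0$)
$q \left(- \frac{47}{c{\left(11 \right)}} + \sqrt{-69 - 36}\right) = 0 \left(- \frac{47}{\left(- \frac{1}{6}\right) 11^{3}} + \sqrt{-69 - 36}\right) = 0 \left(- \frac{47}{\left(- \frac{1}{6}\right) 1331} + \sqrt{-105}\right) = 0 \left(- \frac{47}{- \frac{1331}{6}} + i \sqrt{105}\right) = 0 \left(\left(-47\right) \left(- \frac{6}{1331}\right) + i \sqrt{105}\right) = 0 \left(\frac{282}{1331} + i \sqrt{105}\right) = 0$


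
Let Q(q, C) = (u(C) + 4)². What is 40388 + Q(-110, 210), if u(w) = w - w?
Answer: 40404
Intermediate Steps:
u(w) = 0
Q(q, C) = 16 (Q(q, C) = (0 + 4)² = 4² = 16)
40388 + Q(-110, 210) = 40388 + 16 = 40404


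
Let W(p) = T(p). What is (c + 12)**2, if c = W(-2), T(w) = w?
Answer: 100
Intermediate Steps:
W(p) = p
c = -2
(c + 12)**2 = (-2 + 12)**2 = 10**2 = 100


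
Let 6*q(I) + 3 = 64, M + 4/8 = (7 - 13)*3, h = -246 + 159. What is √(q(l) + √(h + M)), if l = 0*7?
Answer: √(366 + 18*I*√422)/6 ≈ 3.5085 + 1.4638*I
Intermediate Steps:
l = 0
h = -87
M = -37/2 (M = -½ + (7 - 13)*3 = -½ - 6*3 = -½ - 18 = -37/2 ≈ -18.500)
q(I) = 61/6 (q(I) = -½ + (⅙)*64 = -½ + 32/3 = 61/6)
√(q(l) + √(h + M)) = √(61/6 + √(-87 - 37/2)) = √(61/6 + √(-211/2)) = √(61/6 + I*√422/2)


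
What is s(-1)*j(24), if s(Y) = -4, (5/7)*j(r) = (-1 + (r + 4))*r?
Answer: -18144/5 ≈ -3628.8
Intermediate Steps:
j(r) = 7*r*(3 + r)/5 (j(r) = 7*((-1 + (r + 4))*r)/5 = 7*((-1 + (4 + r))*r)/5 = 7*((3 + r)*r)/5 = 7*(r*(3 + r))/5 = 7*r*(3 + r)/5)
s(-1)*j(24) = -28*24*(3 + 24)/5 = -28*24*27/5 = -4*4536/5 = -18144/5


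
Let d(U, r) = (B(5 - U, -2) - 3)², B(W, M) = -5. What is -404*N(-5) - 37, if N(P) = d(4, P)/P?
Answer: 25671/5 ≈ 5134.2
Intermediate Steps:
d(U, r) = 64 (d(U, r) = (-5 - 3)² = (-8)² = 64)
N(P) = 64/P
-404*N(-5) - 37 = -25856/(-5) - 37 = -25856*(-1)/5 - 37 = -404*(-64/5) - 37 = 25856/5 - 37 = 25671/5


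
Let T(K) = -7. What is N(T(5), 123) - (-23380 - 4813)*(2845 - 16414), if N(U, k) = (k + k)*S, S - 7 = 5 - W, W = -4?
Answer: -382546881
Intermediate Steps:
S = 16 (S = 7 + (5 - 1*(-4)) = 7 + (5 + 4) = 7 + 9 = 16)
N(U, k) = 32*k (N(U, k) = (k + k)*16 = (2*k)*16 = 32*k)
N(T(5), 123) - (-23380 - 4813)*(2845 - 16414) = 32*123 - (-23380 - 4813)*(2845 - 16414) = 3936 - (-28193)*(-13569) = 3936 - 1*382550817 = 3936 - 382550817 = -382546881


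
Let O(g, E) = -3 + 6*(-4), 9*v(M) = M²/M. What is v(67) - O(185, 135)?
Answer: 310/9 ≈ 34.444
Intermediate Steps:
v(M) = M/9 (v(M) = (M²/M)/9 = M/9)
O(g, E) = -27 (O(g, E) = -3 - 24 = -27)
v(67) - O(185, 135) = (⅑)*67 - 1*(-27) = 67/9 + 27 = 310/9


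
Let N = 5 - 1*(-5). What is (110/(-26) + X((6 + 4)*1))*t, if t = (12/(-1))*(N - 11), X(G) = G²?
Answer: 14940/13 ≈ 1149.2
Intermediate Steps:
N = 10 (N = 5 + 5 = 10)
t = 12 (t = (12/(-1))*(10 - 11) = (12*(-1))*(-1) = -12*(-1) = 12)
(110/(-26) + X((6 + 4)*1))*t = (110/(-26) + ((6 + 4)*1)²)*12 = (110*(-1/26) + (10*1)²)*12 = (-55/13 + 10²)*12 = (-55/13 + 100)*12 = (1245/13)*12 = 14940/13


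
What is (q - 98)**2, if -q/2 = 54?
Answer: 42436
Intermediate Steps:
q = -108 (q = -2*54 = -108)
(q - 98)**2 = (-108 - 98)**2 = (-206)**2 = 42436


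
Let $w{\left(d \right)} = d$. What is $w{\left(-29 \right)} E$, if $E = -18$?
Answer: $522$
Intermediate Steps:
$w{\left(-29 \right)} E = \left(-29\right) \left(-18\right) = 522$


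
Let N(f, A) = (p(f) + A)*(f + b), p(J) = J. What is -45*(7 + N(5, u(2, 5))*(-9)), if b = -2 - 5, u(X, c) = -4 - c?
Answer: 2925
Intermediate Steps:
b = -7
N(f, A) = (-7 + f)*(A + f) (N(f, A) = (f + A)*(f - 7) = (A + f)*(-7 + f) = (-7 + f)*(A + f))
-45*(7 + N(5, u(2, 5))*(-9)) = -45*(7 + (5**2 - 7*(-4 - 1*5) - 7*5 + (-4 - 1*5)*5)*(-9)) = -45*(7 + (25 - 7*(-4 - 5) - 35 + (-4 - 5)*5)*(-9)) = -45*(7 + (25 - 7*(-9) - 35 - 9*5)*(-9)) = -45*(7 + (25 + 63 - 35 - 45)*(-9)) = -45*(7 + 8*(-9)) = -45*(7 - 72) = -45*(-65) = 2925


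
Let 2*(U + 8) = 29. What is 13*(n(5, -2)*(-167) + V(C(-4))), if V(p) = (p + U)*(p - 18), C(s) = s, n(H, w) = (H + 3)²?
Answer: -139659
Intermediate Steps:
U = 13/2 (U = -8 + (½)*29 = -8 + 29/2 = 13/2 ≈ 6.5000)
n(H, w) = (3 + H)²
V(p) = (-18 + p)*(13/2 + p) (V(p) = (p + 13/2)*(p - 18) = (13/2 + p)*(-18 + p) = (-18 + p)*(13/2 + p))
13*(n(5, -2)*(-167) + V(C(-4))) = 13*((3 + 5)²*(-167) + (-117 + (-4)² - 23/2*(-4))) = 13*(8²*(-167) + (-117 + 16 + 46)) = 13*(64*(-167) - 55) = 13*(-10688 - 55) = 13*(-10743) = -139659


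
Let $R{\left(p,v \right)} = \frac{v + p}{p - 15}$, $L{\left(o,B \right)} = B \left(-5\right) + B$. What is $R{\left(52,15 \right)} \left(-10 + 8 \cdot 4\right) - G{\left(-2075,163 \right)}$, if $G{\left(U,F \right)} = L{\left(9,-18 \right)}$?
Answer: $- \frac{1190}{37} \approx -32.162$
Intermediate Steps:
$L{\left(o,B \right)} = - 4 B$ ($L{\left(o,B \right)} = - 5 B + B = - 4 B$)
$G{\left(U,F \right)} = 72$ ($G{\left(U,F \right)} = \left(-4\right) \left(-18\right) = 72$)
$R{\left(p,v \right)} = \frac{p + v}{-15 + p}$
$R{\left(52,15 \right)} \left(-10 + 8 \cdot 4\right) - G{\left(-2075,163 \right)} = \frac{52 + 15}{-15 + 52} \left(-10 + 8 \cdot 4\right) - 72 = \frac{1}{37} \cdot 67 \left(-10 + 32\right) - 72 = \frac{1}{37} \cdot 67 \cdot 22 - 72 = \frac{67}{37} \cdot 22 - 72 = \frac{1474}{37} - 72 = - \frac{1190}{37}$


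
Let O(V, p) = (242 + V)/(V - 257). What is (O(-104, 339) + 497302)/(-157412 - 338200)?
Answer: -44881471/44728983 ≈ -1.0034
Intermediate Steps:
O(V, p) = (242 + V)/(-257 + V)
(O(-104, 339) + 497302)/(-157412 - 338200) = ((242 - 104)/(-257 - 104) + 497302)/(-157412 - 338200) = (138/(-361) + 497302)/(-495612) = (-1/361*138 + 497302)*(-1/495612) = (-138/361 + 497302)*(-1/495612) = (179525884/361)*(-1/495612) = -44881471/44728983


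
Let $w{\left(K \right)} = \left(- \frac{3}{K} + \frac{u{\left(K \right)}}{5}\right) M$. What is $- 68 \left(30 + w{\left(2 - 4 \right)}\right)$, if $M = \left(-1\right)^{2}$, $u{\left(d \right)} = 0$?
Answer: $-2142$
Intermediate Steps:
$M = 1$
$w{\left(K \right)} = - \frac{3}{K}$ ($w{\left(K \right)} = \left(- \frac{3}{K} + \frac{0}{5}\right) 1 = \left(- \frac{3}{K} + 0 \cdot \frac{1}{5}\right) 1 = \left(- \frac{3}{K} + 0\right) 1 = - \frac{3}{K} 1 = - \frac{3}{K}$)
$- 68 \left(30 + w{\left(2 - 4 \right)}\right) = - 68 \left(30 - \frac{3}{2 - 4}\right) = - 68 \left(30 - \frac{3}{-2}\right) = - 68 \left(30 - - \frac{3}{2}\right) = - 68 \left(30 + \frac{3}{2}\right) = \left(-68\right) \frac{63}{2} = -2142$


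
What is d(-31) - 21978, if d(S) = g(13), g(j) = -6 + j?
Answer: -21971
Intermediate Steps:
d(S) = 7 (d(S) = -6 + 13 = 7)
d(-31) - 21978 = 7 - 21978 = -21971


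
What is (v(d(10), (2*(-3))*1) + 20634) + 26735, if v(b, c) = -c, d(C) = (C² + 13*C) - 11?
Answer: 47375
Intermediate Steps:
d(C) = -11 + C² + 13*C
(v(d(10), (2*(-3))*1) + 20634) + 26735 = (-2*(-3) + 20634) + 26735 = (-(-6) + 20634) + 26735 = (-1*(-6) + 20634) + 26735 = (6 + 20634) + 26735 = 20640 + 26735 = 47375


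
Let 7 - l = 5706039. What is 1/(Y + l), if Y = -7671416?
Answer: -1/13377448 ≈ -7.4753e-8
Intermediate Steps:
l = -5706032 (l = 7 - 1*5706039 = 7 - 5706039 = -5706032)
1/(Y + l) = 1/(-7671416 - 5706032) = 1/(-13377448) = -1/13377448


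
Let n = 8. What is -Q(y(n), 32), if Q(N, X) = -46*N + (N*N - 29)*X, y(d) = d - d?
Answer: 928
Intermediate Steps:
y(d) = 0
Q(N, X) = -46*N + X*(-29 + N²) (Q(N, X) = -46*N + (N² - 29)*X = -46*N + (-29 + N²)*X = -46*N + X*(-29 + N²))
-Q(y(n), 32) = -(-46*0 - 29*32 + 32*0²) = -(0 - 928 + 32*0) = -(0 - 928 + 0) = -1*(-928) = 928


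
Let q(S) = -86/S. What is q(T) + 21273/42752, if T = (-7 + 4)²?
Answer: -3485215/384768 ≈ -9.0580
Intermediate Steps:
T = 9 (T = (-3)² = 9)
q(T) + 21273/42752 = -86/9 + 21273/42752 = -3485215/384768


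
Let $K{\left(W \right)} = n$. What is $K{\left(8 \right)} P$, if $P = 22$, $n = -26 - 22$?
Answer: $-1056$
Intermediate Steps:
$n = -48$
$K{\left(W \right)} = -48$
$K{\left(8 \right)} P = \left(-48\right) 22 = -1056$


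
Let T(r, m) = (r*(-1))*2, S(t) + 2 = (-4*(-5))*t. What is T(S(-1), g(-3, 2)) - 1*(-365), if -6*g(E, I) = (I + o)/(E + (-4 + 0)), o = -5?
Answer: 409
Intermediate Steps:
S(t) = -2 + 20*t (S(t) = -2 + (-4*(-5))*t = -2 + 20*t)
g(E, I) = -(-5 + I)/(6*(-4 + E)) (g(E, I) = -(I - 5)/(6*(E + (-4 + 0))) = -(-5 + I)/(6*(E - 4)) = -(-5 + I)/(6*(-4 + E)))
T(r, m) = -2*r (T(r, m) = -r*2 = -2*r)
T(S(-1), g(-3, 2)) - 1*(-365) = -2*(-2 + 20*(-1)) - 1*(-365) = -2*(-2 - 20) + 365 = -2*(-22) + 365 = 44 + 365 = 409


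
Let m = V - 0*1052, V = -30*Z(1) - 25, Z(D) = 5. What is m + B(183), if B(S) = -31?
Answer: -206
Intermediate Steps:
V = -175 (V = -30*5 - 25 = -150 - 25 = -175)
m = -175 (m = -175 - 0*1052 = -175 - 1*0 = -175 + 0 = -175)
m + B(183) = -175 - 31 = -206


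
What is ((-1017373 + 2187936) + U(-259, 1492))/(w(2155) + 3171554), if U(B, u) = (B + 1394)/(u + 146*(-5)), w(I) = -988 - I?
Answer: 891970141/2414329182 ≈ 0.36945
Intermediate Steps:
U(B, u) = (1394 + B)/(-730 + u) (U(B, u) = (1394 + B)/(u - 730) = (1394 + B)/(-730 + u))
((-1017373 + 2187936) + U(-259, 1492))/(w(2155) + 3171554) = ((-1017373 + 2187936) + (1394 - 259)/(-730 + 1492))/((-988 - 1*2155) + 3171554) = (1170563 + 1135/762)/((-988 - 2155) + 3171554) = (1170563 + (1/762)*1135)/(-3143 + 3171554) = (1170563 + 1135/762)/3168411 = (891970141/762)*(1/3168411) = 891970141/2414329182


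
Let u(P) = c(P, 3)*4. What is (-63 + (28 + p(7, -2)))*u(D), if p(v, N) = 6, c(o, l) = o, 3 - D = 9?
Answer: 696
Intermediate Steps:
D = -6 (D = 3 - 1*9 = 3 - 9 = -6)
u(P) = 4*P (u(P) = P*4 = 4*P)
(-63 + (28 + p(7, -2)))*u(D) = (-63 + (28 + 6))*(4*(-6)) = (-63 + 34)*(-24) = -29*(-24) = 696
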